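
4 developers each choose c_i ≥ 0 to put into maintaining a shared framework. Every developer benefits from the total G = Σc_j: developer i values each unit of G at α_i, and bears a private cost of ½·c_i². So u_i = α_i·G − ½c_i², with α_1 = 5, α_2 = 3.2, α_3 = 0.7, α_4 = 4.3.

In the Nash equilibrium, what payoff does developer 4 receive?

47.515

Developer i's FOC: ∂u_i/∂c_i = α_i − c_i = 0, so c_i* = α_i.
NE contributions = (5, 3.2, 0.7, 4.3); G = 13.2.
u_4 = α_4·G − ½·(c_4)² = 4.3·13.2 − ½·4.3² = 47.515.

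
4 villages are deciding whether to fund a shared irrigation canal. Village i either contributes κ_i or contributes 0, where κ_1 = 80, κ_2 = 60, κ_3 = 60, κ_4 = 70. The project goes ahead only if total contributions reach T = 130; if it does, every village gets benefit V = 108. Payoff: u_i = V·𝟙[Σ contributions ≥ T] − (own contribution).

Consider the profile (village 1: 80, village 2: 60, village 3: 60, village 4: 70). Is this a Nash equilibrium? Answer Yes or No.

Total = 270 ≥ 130: provided.
Village 1 (pledges 80, payoff 28): dropping to 0 → total 190, payoff 108. Profitable deviation.

No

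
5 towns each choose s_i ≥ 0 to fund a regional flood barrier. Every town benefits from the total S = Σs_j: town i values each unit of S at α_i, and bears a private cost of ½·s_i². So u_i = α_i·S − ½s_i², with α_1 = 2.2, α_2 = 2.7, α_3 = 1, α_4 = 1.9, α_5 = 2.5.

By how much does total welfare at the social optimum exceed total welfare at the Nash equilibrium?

170.63

Town i's FOC: ∂u_i/∂s_i = α_i − s_i = 0, so s_i* = α_i.
NE contributions = (2.2, 2.7, 1, 1.9, 2.5); S = 10.3.
W^NE = (Σα)·S − ½Σα_i² = 10.3² − ½·22.99 = 94.595.
Planner sets s_i = Σα_j = 10.3 for every i, so S^SO = 5·10.3 = 51.5.
W^SO = (Σα)·S^SO − ½·5·(Σα)² = (5/2)·10.3² = 265.225.
Deadweight loss = W^SO − W^NE = 170.63.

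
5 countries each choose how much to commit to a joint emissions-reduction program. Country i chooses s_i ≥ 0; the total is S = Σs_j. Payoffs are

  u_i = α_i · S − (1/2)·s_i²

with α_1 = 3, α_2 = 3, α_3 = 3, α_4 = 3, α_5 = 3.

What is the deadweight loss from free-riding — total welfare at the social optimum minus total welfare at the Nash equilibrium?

360

Country i's FOC: ∂u_i/∂s_i = α_i − s_i = 0, so s_i* = α_i.
NE contributions = (3, 3, 3, 3, 3); S = 15.
W^NE = (Σα)·S − ½Σα_i² = 15² − ½·45 = 202.5.
Planner sets s_i = Σα_j = 15 for every i, so S^SO = 5·15 = 75.
W^SO = (Σα)·S^SO − ½·5·(Σα)² = (5/2)·15² = 562.5.
Deadweight loss = W^SO − W^NE = 360.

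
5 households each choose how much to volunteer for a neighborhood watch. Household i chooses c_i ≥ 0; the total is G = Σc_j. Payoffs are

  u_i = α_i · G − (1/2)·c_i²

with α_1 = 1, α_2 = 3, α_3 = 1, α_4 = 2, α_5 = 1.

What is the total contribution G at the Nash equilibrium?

Household i's FOC: ∂u_i/∂c_i = α_i − c_i = 0, so c_i* = α_i.
NE contributions = (1, 3, 1, 2, 1); G = 8.

8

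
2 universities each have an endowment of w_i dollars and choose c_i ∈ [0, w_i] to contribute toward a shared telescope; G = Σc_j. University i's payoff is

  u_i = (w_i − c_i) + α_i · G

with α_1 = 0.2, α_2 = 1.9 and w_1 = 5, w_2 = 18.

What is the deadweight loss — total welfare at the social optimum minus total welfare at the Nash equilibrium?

∂u_i/∂c_i = α_i − 1, so university i contributes w_i if α_i > 1, else 0.
α_i > 1 for i ∈ {2}; NE contributions (0, 18), G = 18.
W^NE = Σw_i − G^NE + (Σα_i)·G^NE = 23 + 1.1·18 = 42.8.
Planner: ∂(Σu_j)/∂c_i = Σα_j − 1 = 1.1 > 0, so everyone contributes w_i; G^SO = 23, W^SO = 23 + 1.1·23 = 48.3.
Deadweight loss = 5.5.

5.5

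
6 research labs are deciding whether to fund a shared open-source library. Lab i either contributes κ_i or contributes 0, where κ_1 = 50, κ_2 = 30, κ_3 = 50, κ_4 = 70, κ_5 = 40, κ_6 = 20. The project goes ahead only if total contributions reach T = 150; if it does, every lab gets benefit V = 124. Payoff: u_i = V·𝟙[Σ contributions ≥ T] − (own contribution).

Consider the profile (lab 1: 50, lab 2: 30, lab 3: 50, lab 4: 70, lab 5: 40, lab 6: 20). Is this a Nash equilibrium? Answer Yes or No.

No

Total = 260 ≥ 150: provided.
Lab 1 (pledges 50, payoff 74): dropping to 0 → total 210, payoff 124. Profitable deviation.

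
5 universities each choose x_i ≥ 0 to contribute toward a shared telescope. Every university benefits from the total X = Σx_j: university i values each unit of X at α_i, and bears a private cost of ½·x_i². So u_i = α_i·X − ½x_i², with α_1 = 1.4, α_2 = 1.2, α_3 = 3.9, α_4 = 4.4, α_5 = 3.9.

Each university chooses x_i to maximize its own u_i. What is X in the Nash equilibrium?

14.8

University i's FOC: ∂u_i/∂x_i = α_i − x_i = 0, so x_i* = α_i.
NE contributions = (1.4, 1.2, 3.9, 4.4, 3.9); X = 14.8.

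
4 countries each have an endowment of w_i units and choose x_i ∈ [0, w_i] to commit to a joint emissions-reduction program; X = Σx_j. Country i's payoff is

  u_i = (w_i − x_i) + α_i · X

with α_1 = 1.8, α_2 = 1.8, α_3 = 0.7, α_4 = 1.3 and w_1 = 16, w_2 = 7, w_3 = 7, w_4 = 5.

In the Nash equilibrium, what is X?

28

∂u_i/∂x_i = α_i − 1, so country i contributes w_i if α_i > 1, else 0.
α_i > 1 for i ∈ {1, 2, 4}; NE contributions (16, 7, 0, 5), X = 28.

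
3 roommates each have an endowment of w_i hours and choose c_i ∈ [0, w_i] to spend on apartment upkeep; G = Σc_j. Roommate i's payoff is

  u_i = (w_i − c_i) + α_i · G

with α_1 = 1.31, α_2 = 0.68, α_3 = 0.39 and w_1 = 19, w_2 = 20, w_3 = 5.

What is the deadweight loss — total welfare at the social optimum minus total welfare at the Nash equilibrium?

34.5

∂u_i/∂c_i = α_i − 1, so roommate i contributes w_i if α_i > 1, else 0.
α_i > 1 for i ∈ {1}; NE contributions (19, 0, 0), G = 19.
W^NE = Σw_i − G^NE + (Σα_i)·G^NE = 44 + 1.38·19 = 70.22.
Planner: ∂(Σu_j)/∂c_i = Σα_j − 1 = 1.38 > 0, so everyone contributes w_i; G^SO = 44, W^SO = 44 + 1.38·44 = 104.72.
Deadweight loss = 34.5.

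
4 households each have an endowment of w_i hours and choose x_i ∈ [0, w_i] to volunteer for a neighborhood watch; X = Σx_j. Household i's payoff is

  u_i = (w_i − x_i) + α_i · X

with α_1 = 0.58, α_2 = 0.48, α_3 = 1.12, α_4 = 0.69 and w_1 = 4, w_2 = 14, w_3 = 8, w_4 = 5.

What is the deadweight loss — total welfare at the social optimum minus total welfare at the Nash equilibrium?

∂u_i/∂x_i = α_i − 1, so household i contributes w_i if α_i > 1, else 0.
α_i > 1 for i ∈ {3}; NE contributions (0, 0, 8, 0), X = 8.
W^NE = Σw_i − X^NE + (Σα_i)·X^NE = 31 + 1.87·8 = 45.96.
Planner: ∂(Σu_j)/∂x_i = Σα_j − 1 = 1.87 > 0, so everyone contributes w_i; X^SO = 31, W^SO = 31 + 1.87·31 = 88.97.
Deadweight loss = 43.01.

43.01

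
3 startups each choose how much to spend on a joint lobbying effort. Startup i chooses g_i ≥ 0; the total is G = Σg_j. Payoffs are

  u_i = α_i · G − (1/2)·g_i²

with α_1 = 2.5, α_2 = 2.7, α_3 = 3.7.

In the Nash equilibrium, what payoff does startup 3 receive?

26.085

Startup i's FOC: ∂u_i/∂g_i = α_i − g_i = 0, so g_i* = α_i.
NE contributions = (2.5, 2.7, 3.7); G = 8.9.
u_3 = α_3·G − ½·(g_3)² = 3.7·8.9 − ½·3.7² = 26.085.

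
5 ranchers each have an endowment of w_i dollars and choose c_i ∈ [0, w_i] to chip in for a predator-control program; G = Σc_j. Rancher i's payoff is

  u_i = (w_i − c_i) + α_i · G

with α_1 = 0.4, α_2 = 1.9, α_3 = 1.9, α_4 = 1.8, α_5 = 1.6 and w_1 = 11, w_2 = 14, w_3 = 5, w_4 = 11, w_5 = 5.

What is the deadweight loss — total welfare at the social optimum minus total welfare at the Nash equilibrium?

72.6

∂u_i/∂c_i = α_i − 1, so rancher i contributes w_i if α_i > 1, else 0.
α_i > 1 for i ∈ {2, 3, 4, 5}; NE contributions (0, 14, 5, 11, 5), G = 35.
W^NE = Σw_i − G^NE + (Σα_i)·G^NE = 46 + 6.6·35 = 277.
Planner: ∂(Σu_j)/∂c_i = Σα_j − 1 = 6.6 > 0, so everyone contributes w_i; G^SO = 46, W^SO = 46 + 6.6·46 = 349.6.
Deadweight loss = 72.6.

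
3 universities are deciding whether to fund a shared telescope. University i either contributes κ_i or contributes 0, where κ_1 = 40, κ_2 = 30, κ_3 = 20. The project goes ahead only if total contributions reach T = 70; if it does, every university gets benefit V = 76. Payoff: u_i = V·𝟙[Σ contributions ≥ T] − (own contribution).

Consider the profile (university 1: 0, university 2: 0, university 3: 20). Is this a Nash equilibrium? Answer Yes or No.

Total = 20 < 70: not provided.
University 1 (pledges 0, payoff 0): pledging 40 → total 60, payoff -40. No gain.
University 2 (pledges 0, payoff 0): pledging 30 → total 50, payoff -30. No gain.
University 3 (pledges 20, payoff -20): dropping to 0 → total 0, payoff 0. Profitable deviation.

No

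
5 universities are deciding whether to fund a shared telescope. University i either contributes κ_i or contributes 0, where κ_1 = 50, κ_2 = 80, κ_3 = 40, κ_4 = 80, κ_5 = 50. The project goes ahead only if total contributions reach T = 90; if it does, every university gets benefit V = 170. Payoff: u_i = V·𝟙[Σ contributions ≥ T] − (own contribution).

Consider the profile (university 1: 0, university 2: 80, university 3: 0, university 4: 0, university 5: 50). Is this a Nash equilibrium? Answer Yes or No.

Yes

Total = 130 ≥ 90: provided.
University 1 (pledges 0, payoff 170): pledging 50 → total 180, payoff 120. No gain.
University 2 (pledges 80, payoff 90): dropping to 0 → total 50, payoff 0. No gain.
University 3 (pledges 0, payoff 170): pledging 40 → total 170, payoff 130. No gain.
University 4 (pledges 0, payoff 170): pledging 80 → total 210, payoff 90. No gain.
University 5 (pledges 50, payoff 120): dropping to 0 → total 80, payoff 0. No gain.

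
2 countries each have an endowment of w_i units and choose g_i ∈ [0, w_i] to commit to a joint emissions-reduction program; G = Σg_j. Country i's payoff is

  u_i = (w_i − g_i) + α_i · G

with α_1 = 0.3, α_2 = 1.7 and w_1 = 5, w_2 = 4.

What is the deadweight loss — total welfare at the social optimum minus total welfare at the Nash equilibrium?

5

∂u_i/∂g_i = α_i − 1, so country i contributes w_i if α_i > 1, else 0.
α_i > 1 for i ∈ {2}; NE contributions (0, 4), G = 4.
W^NE = Σw_i − G^NE + (Σα_i)·G^NE = 9 + 1·4 = 13.
Planner: ∂(Σu_j)/∂g_i = Σα_j − 1 = 1 > 0, so everyone contributes w_i; G^SO = 9, W^SO = 9 + 1·9 = 18.
Deadweight loss = 5.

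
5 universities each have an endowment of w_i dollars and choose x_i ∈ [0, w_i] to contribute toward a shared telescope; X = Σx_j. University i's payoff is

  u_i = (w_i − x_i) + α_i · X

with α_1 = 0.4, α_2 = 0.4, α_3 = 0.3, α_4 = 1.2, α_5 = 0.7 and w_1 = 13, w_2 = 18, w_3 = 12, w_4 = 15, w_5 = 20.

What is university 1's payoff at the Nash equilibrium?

∂u_i/∂x_i = α_i − 1, so university i contributes w_i if α_i > 1, else 0.
α_i > 1 for i ∈ {4}; NE contributions (0, 0, 0, 15, 0), X = 15.
u_1 = (13 − 0) + 0.4·15 = 19.

19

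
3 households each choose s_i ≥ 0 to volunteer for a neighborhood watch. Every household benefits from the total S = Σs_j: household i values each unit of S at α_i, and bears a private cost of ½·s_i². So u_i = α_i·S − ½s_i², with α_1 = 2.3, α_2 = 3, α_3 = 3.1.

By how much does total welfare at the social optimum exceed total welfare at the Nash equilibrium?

47.23

Household i's FOC: ∂u_i/∂s_i = α_i − s_i = 0, so s_i* = α_i.
NE contributions = (2.3, 3, 3.1); S = 8.4.
W^NE = (Σα)·S − ½Σα_i² = 8.4² − ½·23.9 = 58.61.
Planner sets s_i = Σα_j = 8.4 for every i, so S^SO = 3·8.4 = 25.2.
W^SO = (Σα)·S^SO − ½·3·(Σα)² = (3/2)·8.4² = 105.84.
Deadweight loss = W^SO − W^NE = 47.23.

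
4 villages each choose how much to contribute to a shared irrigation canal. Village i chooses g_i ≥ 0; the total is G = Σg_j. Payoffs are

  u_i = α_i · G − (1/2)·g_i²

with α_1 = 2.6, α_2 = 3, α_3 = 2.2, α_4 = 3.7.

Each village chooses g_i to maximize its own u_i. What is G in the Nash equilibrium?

11.5

Village i's FOC: ∂u_i/∂g_i = α_i − g_i = 0, so g_i* = α_i.
NE contributions = (2.6, 3, 2.2, 3.7); G = 11.5.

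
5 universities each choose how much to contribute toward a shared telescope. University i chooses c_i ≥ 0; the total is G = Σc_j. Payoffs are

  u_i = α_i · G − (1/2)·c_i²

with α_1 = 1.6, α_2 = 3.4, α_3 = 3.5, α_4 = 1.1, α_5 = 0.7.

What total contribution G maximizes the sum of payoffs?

Planner FOC: ∂(Σu_j)/∂c_i = (Σα_j) − c_i = 0, so c_i^SO = Σα_j = 10.3 for every i; G^SO = 51.5.

51.5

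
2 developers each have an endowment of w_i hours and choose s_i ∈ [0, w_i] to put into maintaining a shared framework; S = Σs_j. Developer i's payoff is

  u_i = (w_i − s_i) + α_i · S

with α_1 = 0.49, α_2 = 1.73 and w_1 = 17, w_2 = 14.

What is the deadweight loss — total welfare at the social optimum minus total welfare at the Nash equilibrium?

∂u_i/∂s_i = α_i − 1, so developer i contributes w_i if α_i > 1, else 0.
α_i > 1 for i ∈ {2}; NE contributions (0, 14), S = 14.
W^NE = Σw_i − S^NE + (Σα_i)·S^NE = 31 + 1.22·14 = 48.08.
Planner: ∂(Σu_j)/∂s_i = Σα_j − 1 = 1.22 > 0, so everyone contributes w_i; S^SO = 31, W^SO = 31 + 1.22·31 = 68.82.
Deadweight loss = 20.74.

20.74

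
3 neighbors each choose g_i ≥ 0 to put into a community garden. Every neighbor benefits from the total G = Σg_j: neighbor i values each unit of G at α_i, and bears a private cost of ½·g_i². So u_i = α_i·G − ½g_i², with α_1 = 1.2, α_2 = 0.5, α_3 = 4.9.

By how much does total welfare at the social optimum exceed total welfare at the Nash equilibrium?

34.63

Neighbor i's FOC: ∂u_i/∂g_i = α_i − g_i = 0, so g_i* = α_i.
NE contributions = (1.2, 0.5, 4.9); G = 6.6.
W^NE = (Σα)·G − ½Σα_i² = 6.6² − ½·25.7 = 30.71.
Planner sets g_i = Σα_j = 6.6 for every i, so G^SO = 3·6.6 = 19.8.
W^SO = (Σα)·G^SO − ½·3·(Σα)² = (3/2)·6.6² = 65.34.
Deadweight loss = W^SO − W^NE = 34.63.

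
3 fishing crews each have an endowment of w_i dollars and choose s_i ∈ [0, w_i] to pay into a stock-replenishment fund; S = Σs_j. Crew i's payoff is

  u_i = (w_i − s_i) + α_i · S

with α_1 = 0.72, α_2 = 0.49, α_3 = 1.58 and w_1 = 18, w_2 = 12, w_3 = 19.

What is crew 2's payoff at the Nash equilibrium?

21.31

∂u_i/∂s_i = α_i − 1, so crew i contributes w_i if α_i > 1, else 0.
α_i > 1 for i ∈ {3}; NE contributions (0, 0, 19), S = 19.
u_2 = (12 − 0) + 0.49·19 = 21.31.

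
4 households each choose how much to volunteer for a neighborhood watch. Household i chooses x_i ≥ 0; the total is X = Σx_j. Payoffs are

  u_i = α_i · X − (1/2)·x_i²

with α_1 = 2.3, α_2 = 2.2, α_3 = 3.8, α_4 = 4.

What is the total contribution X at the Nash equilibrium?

12.3

Household i's FOC: ∂u_i/∂x_i = α_i − x_i = 0, so x_i* = α_i.
NE contributions = (2.3, 2.2, 3.8, 4); X = 12.3.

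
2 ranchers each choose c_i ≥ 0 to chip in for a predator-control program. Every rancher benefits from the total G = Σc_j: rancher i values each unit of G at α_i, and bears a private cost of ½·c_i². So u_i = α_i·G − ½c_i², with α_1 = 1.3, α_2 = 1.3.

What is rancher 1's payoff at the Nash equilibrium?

Rancher i's FOC: ∂u_i/∂c_i = α_i − c_i = 0, so c_i* = α_i.
NE contributions = (1.3, 1.3); G = 2.6.
u_1 = α_1·G − ½·(c_1)² = 1.3·2.6 − ½·1.3² = 2.535.

2.535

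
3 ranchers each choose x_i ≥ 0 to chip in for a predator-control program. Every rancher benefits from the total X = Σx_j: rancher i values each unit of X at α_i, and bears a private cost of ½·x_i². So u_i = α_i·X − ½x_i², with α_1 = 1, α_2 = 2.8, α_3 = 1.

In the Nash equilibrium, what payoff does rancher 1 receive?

4.3

Rancher i's FOC: ∂u_i/∂x_i = α_i − x_i = 0, so x_i* = α_i.
NE contributions = (1, 2.8, 1); X = 4.8.
u_1 = α_1·X − ½·(x_1)² = 1·4.8 − ½·1² = 4.3.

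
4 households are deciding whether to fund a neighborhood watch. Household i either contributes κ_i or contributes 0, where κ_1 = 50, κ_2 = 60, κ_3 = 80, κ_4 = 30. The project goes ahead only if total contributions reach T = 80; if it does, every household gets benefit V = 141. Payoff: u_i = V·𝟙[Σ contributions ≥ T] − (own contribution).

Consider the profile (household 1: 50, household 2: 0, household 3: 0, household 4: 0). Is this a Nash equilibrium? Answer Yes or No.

No

Total = 50 < 80: not provided.
Household 1 (pledges 50, payoff -50): dropping to 0 → total 0, payoff 0. Profitable deviation.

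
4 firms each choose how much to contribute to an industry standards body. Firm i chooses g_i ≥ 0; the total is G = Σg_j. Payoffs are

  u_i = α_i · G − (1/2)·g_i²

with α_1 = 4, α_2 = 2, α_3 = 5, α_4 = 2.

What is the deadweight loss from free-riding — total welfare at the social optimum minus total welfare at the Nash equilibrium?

193.5

Firm i's FOC: ∂u_i/∂g_i = α_i − g_i = 0, so g_i* = α_i.
NE contributions = (4, 2, 5, 2); G = 13.
W^NE = (Σα)·G − ½Σα_i² = 13² − ½·49 = 144.5.
Planner sets g_i = Σα_j = 13 for every i, so G^SO = 4·13 = 52.
W^SO = (Σα)·G^SO − ½·4·(Σα)² = (4/2)·13² = 338.
Deadweight loss = W^SO − W^NE = 193.5.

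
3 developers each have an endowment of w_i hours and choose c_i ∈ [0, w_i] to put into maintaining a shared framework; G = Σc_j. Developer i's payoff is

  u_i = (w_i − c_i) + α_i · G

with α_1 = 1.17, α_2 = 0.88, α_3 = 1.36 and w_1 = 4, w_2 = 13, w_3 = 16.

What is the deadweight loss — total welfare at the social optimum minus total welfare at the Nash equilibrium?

31.33

∂u_i/∂c_i = α_i − 1, so developer i contributes w_i if α_i > 1, else 0.
α_i > 1 for i ∈ {1, 3}; NE contributions (4, 0, 16), G = 20.
W^NE = Σw_i − G^NE + (Σα_i)·G^NE = 33 + 2.41·20 = 81.2.
Planner: ∂(Σu_j)/∂c_i = Σα_j − 1 = 2.41 > 0, so everyone contributes w_i; G^SO = 33, W^SO = 33 + 2.41·33 = 112.53.
Deadweight loss = 31.33.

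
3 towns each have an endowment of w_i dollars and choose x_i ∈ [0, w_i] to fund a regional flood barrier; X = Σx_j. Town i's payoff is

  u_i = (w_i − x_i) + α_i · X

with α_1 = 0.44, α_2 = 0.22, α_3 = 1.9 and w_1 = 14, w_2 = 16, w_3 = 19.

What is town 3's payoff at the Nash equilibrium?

36.1

∂u_i/∂x_i = α_i − 1, so town i contributes w_i if α_i > 1, else 0.
α_i > 1 for i ∈ {3}; NE contributions (0, 0, 19), X = 19.
u_3 = (19 − 19) + 1.9·19 = 36.1.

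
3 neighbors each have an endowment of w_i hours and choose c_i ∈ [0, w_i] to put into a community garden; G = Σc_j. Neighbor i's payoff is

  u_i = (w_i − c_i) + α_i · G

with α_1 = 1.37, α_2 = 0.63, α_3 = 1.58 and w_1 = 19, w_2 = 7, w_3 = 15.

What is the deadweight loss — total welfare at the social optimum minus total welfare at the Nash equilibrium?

∂u_i/∂c_i = α_i − 1, so neighbor i contributes w_i if α_i > 1, else 0.
α_i > 1 for i ∈ {1, 3}; NE contributions (19, 0, 15), G = 34.
W^NE = Σw_i − G^NE + (Σα_i)·G^NE = 41 + 2.58·34 = 128.72.
Planner: ∂(Σu_j)/∂c_i = Σα_j − 1 = 2.58 > 0, so everyone contributes w_i; G^SO = 41, W^SO = 41 + 2.58·41 = 146.78.
Deadweight loss = 18.06.

18.06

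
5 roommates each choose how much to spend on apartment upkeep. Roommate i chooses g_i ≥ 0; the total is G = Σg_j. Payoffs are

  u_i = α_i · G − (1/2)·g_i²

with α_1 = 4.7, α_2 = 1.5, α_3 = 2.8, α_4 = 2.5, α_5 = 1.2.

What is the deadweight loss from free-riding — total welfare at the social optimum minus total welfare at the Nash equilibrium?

Roommate i's FOC: ∂u_i/∂g_i = α_i − g_i = 0, so g_i* = α_i.
NE contributions = (4.7, 1.5, 2.8, 2.5, 1.2); G = 12.7.
W^NE = (Σα)·G − ½Σα_i² = 12.7² − ½·39.87 = 141.355.
Planner sets g_i = Σα_j = 12.7 for every i, so G^SO = 5·12.7 = 63.5.
W^SO = (Σα)·G^SO − ½·5·(Σα)² = (5/2)·12.7² = 403.225.
Deadweight loss = W^SO − W^NE = 261.87.

261.87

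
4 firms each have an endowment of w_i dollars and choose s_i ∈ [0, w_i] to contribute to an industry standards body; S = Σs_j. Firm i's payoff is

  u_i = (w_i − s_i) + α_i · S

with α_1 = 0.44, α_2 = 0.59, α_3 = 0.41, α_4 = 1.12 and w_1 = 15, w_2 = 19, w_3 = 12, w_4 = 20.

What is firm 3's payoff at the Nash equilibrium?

∂u_i/∂s_i = α_i − 1, so firm i contributes w_i if α_i > 1, else 0.
α_i > 1 for i ∈ {4}; NE contributions (0, 0, 0, 20), S = 20.
u_3 = (12 − 0) + 0.41·20 = 20.2.

20.2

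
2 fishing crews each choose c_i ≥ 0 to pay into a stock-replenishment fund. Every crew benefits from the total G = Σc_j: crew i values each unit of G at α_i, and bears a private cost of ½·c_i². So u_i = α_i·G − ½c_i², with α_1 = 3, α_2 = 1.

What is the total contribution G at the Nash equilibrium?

4

Crew i's FOC: ∂u_i/∂c_i = α_i − c_i = 0, so c_i* = α_i.
NE contributions = (3, 1); G = 4.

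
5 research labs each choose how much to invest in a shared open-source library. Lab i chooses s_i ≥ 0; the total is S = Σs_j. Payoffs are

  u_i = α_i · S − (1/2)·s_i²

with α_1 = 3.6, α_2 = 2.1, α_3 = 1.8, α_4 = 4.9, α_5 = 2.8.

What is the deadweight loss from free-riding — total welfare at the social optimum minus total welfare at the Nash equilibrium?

372.79

Lab i's FOC: ∂u_i/∂s_i = α_i − s_i = 0, so s_i* = α_i.
NE contributions = (3.6, 2.1, 1.8, 4.9, 2.8); S = 15.2.
W^NE = (Σα)·S − ½Σα_i² = 15.2² − ½·52.46 = 204.81.
Planner sets s_i = Σα_j = 15.2 for every i, so S^SO = 5·15.2 = 76.
W^SO = (Σα)·S^SO − ½·5·(Σα)² = (5/2)·15.2² = 577.6.
Deadweight loss = W^SO − W^NE = 372.79.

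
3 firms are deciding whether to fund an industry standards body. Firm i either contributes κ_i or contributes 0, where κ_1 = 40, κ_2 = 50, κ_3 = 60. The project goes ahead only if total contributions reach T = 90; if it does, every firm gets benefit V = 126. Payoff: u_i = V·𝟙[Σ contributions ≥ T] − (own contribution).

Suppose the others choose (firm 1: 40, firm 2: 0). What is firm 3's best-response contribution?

Others' total = 40. Contributing 60 brings total to 100 ≥ 90: gain V − κ_3 = 66.
Best response: 60.

60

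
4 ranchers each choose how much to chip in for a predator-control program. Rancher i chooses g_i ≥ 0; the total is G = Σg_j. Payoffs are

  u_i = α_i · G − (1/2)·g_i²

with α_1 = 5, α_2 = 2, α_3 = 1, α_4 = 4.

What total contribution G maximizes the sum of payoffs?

48

Planner FOC: ∂(Σu_j)/∂g_i = (Σα_j) − g_i = 0, so g_i^SO = Σα_j = 12 for every i; G^SO = 48.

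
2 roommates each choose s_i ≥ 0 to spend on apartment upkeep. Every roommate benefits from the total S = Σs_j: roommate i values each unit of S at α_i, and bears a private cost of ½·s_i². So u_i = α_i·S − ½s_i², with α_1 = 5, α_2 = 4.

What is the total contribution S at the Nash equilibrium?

9

Roommate i's FOC: ∂u_i/∂s_i = α_i − s_i = 0, so s_i* = α_i.
NE contributions = (5, 4); S = 9.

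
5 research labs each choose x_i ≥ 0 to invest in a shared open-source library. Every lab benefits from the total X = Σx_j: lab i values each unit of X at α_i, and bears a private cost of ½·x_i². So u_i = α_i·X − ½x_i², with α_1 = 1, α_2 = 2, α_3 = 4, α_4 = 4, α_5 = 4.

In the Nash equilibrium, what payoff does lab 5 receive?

Lab i's FOC: ∂u_i/∂x_i = α_i − x_i = 0, so x_i* = α_i.
NE contributions = (1, 2, 4, 4, 4); X = 15.
u_5 = α_5·X − ½·(x_5)² = 4·15 − ½·4² = 52.

52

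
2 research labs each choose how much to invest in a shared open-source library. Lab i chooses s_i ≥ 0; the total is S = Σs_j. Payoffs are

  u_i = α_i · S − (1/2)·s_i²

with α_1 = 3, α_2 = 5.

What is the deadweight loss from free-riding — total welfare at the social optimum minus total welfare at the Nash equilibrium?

17

Lab i's FOC: ∂u_i/∂s_i = α_i − s_i = 0, so s_i* = α_i.
NE contributions = (3, 5); S = 8.
W^NE = (Σα)·S − ½Σα_i² = 8² − ½·34 = 47.
Planner sets s_i = Σα_j = 8 for every i, so S^SO = 2·8 = 16.
W^SO = (Σα)·S^SO − ½·2·(Σα)² = (2/2)·8² = 64.
Deadweight loss = W^SO − W^NE = 17.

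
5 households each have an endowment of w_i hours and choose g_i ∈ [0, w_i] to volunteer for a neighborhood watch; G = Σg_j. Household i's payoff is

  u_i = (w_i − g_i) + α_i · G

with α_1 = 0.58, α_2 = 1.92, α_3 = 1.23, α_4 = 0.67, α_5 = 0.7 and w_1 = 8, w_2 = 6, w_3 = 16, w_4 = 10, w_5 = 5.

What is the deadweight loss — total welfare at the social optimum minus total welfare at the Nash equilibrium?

94.3

∂u_i/∂g_i = α_i − 1, so household i contributes w_i if α_i > 1, else 0.
α_i > 1 for i ∈ {2, 3}; NE contributions (0, 6, 16, 0, 0), G = 22.
W^NE = Σw_i − G^NE + (Σα_i)·G^NE = 45 + 4.1·22 = 135.2.
Planner: ∂(Σu_j)/∂g_i = Σα_j − 1 = 4.1 > 0, so everyone contributes w_i; G^SO = 45, W^SO = 45 + 4.1·45 = 229.5.
Deadweight loss = 94.3.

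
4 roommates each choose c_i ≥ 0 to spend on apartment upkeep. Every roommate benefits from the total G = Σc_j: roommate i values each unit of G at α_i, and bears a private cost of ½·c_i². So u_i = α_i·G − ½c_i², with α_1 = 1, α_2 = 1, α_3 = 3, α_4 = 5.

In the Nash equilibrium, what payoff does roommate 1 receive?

9.5

Roommate i's FOC: ∂u_i/∂c_i = α_i − c_i = 0, so c_i* = α_i.
NE contributions = (1, 1, 3, 5); G = 10.
u_1 = α_1·G − ½·(c_1)² = 1·10 − ½·1² = 9.5.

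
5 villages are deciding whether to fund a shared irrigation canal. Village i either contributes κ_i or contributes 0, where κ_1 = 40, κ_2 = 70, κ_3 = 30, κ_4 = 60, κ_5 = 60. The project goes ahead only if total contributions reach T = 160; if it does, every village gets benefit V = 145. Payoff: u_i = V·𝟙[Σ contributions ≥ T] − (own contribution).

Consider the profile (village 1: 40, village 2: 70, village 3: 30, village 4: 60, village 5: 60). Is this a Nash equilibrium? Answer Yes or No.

Total = 260 ≥ 160: provided.
Village 1 (pledges 40, payoff 105): dropping to 0 → total 220, payoff 145. Profitable deviation.

No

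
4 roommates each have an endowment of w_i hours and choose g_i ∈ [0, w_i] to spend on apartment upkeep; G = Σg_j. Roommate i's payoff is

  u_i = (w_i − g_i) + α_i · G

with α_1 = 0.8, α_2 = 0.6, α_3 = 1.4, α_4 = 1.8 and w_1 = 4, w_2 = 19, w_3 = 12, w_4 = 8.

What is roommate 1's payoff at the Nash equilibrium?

∂u_i/∂g_i = α_i − 1, so roommate i contributes w_i if α_i > 1, else 0.
α_i > 1 for i ∈ {3, 4}; NE contributions (0, 0, 12, 8), G = 20.
u_1 = (4 − 0) + 0.8·20 = 20.

20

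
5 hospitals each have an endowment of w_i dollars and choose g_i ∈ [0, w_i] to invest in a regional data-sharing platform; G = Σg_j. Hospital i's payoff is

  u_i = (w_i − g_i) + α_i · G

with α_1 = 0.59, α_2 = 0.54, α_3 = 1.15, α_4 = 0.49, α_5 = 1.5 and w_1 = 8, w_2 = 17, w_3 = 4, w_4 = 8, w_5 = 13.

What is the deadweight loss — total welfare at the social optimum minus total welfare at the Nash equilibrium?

∂u_i/∂g_i = α_i − 1, so hospital i contributes w_i if α_i > 1, else 0.
α_i > 1 for i ∈ {3, 5}; NE contributions (0, 0, 4, 0, 13), G = 17.
W^NE = Σw_i − G^NE + (Σα_i)·G^NE = 50 + 3.27·17 = 105.59.
Planner: ∂(Σu_j)/∂g_i = Σα_j − 1 = 3.27 > 0, so everyone contributes w_i; G^SO = 50, W^SO = 50 + 3.27·50 = 213.5.
Deadweight loss = 107.91.

107.91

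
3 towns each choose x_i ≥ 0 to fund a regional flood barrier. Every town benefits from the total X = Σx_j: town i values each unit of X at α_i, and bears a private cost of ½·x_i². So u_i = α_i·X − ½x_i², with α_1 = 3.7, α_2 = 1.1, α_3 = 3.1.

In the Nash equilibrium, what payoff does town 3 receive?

Town i's FOC: ∂u_i/∂x_i = α_i − x_i = 0, so x_i* = α_i.
NE contributions = (3.7, 1.1, 3.1); X = 7.9.
u_3 = α_3·X − ½·(x_3)² = 3.1·7.9 − ½·3.1² = 19.685.

19.685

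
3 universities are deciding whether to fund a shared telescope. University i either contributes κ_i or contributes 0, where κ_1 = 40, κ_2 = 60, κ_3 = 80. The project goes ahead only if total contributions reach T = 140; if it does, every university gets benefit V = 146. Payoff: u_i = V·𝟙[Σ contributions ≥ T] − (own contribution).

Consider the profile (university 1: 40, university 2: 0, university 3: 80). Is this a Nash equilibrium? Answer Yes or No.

Total = 120 < 140: not provided.
University 1 (pledges 40, payoff -40): dropping to 0 → total 80, payoff 0. Profitable deviation.

No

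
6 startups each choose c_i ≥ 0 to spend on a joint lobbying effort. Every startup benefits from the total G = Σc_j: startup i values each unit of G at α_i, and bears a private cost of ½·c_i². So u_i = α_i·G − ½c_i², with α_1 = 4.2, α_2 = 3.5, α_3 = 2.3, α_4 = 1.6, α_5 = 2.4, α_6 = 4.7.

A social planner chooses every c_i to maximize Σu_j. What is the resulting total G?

Planner FOC: ∂(Σu_j)/∂c_i = (Σα_j) − c_i = 0, so c_i^SO = Σα_j = 18.7 for every i; G^SO = 112.2.

112.2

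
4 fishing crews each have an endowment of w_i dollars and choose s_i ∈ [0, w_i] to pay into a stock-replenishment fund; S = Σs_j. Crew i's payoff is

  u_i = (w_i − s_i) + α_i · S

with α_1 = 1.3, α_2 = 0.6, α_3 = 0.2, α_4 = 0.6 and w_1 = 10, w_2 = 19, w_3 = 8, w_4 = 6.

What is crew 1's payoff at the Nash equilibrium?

∂u_i/∂s_i = α_i − 1, so crew i contributes w_i if α_i > 1, else 0.
α_i > 1 for i ∈ {1}; NE contributions (10, 0, 0, 0), S = 10.
u_1 = (10 − 10) + 1.3·10 = 13.

13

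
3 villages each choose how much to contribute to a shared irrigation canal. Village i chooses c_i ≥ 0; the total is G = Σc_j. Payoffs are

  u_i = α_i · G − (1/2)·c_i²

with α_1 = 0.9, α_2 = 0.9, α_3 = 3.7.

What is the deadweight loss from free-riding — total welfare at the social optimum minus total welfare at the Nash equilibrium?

22.78

Village i's FOC: ∂u_i/∂c_i = α_i − c_i = 0, so c_i* = α_i.
NE contributions = (0.9, 0.9, 3.7); G = 5.5.
W^NE = (Σα)·G − ½Σα_i² = 5.5² − ½·15.31 = 22.595.
Planner sets c_i = Σα_j = 5.5 for every i, so G^SO = 3·5.5 = 16.5.
W^SO = (Σα)·G^SO − ½·3·(Σα)² = (3/2)·5.5² = 45.375.
Deadweight loss = W^SO − W^NE = 22.78.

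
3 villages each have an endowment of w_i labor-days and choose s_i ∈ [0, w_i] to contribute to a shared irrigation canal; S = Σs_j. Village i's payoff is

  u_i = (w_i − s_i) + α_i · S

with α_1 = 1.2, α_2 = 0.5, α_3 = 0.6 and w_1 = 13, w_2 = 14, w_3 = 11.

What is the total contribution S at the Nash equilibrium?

∂u_i/∂s_i = α_i − 1, so village i contributes w_i if α_i > 1, else 0.
α_i > 1 for i ∈ {1}; NE contributions (13, 0, 0), S = 13.

13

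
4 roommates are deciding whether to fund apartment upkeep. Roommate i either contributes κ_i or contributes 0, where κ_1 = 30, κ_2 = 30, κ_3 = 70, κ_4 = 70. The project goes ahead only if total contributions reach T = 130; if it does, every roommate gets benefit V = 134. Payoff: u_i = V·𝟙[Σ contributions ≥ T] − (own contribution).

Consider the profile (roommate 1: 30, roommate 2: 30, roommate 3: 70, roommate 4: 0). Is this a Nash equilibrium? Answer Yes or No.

Yes

Total = 130 ≥ 130: provided.
Roommate 1 (pledges 30, payoff 104): dropping to 0 → total 100, payoff 0. No gain.
Roommate 2 (pledges 30, payoff 104): dropping to 0 → total 100, payoff 0. No gain.
Roommate 3 (pledges 70, payoff 64): dropping to 0 → total 60, payoff 0. No gain.
Roommate 4 (pledges 0, payoff 134): pledging 70 → total 200, payoff 64. No gain.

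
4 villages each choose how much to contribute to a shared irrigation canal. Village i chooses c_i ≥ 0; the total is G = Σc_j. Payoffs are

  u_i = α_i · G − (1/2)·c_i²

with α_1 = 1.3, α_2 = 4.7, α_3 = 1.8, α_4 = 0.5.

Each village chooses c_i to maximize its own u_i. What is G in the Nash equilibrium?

Village i's FOC: ∂u_i/∂c_i = α_i − c_i = 0, so c_i* = α_i.
NE contributions = (1.3, 4.7, 1.8, 0.5); G = 8.3.

8.3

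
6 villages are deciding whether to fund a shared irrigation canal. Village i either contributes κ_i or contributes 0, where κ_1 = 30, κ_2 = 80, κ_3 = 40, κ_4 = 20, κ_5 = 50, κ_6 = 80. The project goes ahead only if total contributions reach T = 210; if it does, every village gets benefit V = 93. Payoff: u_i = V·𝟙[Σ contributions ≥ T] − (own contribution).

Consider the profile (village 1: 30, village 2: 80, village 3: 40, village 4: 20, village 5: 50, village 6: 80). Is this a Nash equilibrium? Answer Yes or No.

Total = 300 ≥ 210: provided.
Village 1 (pledges 30, payoff 63): dropping to 0 → total 270, payoff 93. Profitable deviation.

No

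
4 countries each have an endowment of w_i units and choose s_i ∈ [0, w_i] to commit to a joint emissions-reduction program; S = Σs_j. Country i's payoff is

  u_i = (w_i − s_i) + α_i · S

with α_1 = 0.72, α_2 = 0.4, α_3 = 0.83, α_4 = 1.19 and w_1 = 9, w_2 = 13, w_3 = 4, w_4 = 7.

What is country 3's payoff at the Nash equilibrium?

∂u_i/∂s_i = α_i − 1, so country i contributes w_i if α_i > 1, else 0.
α_i > 1 for i ∈ {4}; NE contributions (0, 0, 0, 7), S = 7.
u_3 = (4 − 0) + 0.83·7 = 9.81.

9.81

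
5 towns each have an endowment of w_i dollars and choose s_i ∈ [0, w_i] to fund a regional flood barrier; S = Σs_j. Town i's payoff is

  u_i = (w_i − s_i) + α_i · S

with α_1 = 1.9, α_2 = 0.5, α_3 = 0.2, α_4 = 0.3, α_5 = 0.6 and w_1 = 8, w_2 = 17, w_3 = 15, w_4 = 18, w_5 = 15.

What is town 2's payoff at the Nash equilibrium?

∂u_i/∂s_i = α_i − 1, so town i contributes w_i if α_i > 1, else 0.
α_i > 1 for i ∈ {1}; NE contributions (8, 0, 0, 0, 0), S = 8.
u_2 = (17 − 0) + 0.5·8 = 21.

21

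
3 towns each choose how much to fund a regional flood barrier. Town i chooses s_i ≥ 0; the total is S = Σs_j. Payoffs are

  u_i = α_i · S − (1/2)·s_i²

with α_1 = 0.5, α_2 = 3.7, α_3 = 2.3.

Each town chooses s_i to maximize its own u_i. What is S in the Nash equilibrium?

6.5

Town i's FOC: ∂u_i/∂s_i = α_i − s_i = 0, so s_i* = α_i.
NE contributions = (0.5, 3.7, 2.3); S = 6.5.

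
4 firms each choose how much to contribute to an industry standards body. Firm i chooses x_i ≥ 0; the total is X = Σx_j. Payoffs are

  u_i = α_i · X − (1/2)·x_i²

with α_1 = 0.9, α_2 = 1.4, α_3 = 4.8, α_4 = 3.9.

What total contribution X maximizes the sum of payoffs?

Planner FOC: ∂(Σu_j)/∂x_i = (Σα_j) − x_i = 0, so x_i^SO = Σα_j = 11 for every i; X^SO = 44.

44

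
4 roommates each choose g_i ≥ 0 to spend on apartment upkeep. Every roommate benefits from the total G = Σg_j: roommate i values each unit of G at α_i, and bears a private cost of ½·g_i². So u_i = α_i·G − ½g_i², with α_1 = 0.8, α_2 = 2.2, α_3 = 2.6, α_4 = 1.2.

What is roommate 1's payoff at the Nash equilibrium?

5.12

Roommate i's FOC: ∂u_i/∂g_i = α_i − g_i = 0, so g_i* = α_i.
NE contributions = (0.8, 2.2, 2.6, 1.2); G = 6.8.
u_1 = α_1·G − ½·(g_1)² = 0.8·6.8 − ½·0.8² = 5.12.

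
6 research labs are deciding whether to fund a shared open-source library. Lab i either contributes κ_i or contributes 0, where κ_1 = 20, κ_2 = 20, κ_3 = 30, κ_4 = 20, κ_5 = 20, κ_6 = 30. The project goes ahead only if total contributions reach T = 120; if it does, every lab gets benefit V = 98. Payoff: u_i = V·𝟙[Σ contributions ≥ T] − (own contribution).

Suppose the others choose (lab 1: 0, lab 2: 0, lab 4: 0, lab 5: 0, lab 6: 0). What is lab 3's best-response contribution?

Others' total = 0. Even contributing 30 gives 30 < 120: no benefit either way.
Best response: 0.

0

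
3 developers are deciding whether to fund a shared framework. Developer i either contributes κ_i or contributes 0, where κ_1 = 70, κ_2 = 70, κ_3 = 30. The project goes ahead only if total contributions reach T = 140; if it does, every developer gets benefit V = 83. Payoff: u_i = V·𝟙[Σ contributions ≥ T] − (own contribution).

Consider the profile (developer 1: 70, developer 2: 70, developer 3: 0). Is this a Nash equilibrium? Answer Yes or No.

Yes

Total = 140 ≥ 140: provided.
Developer 1 (pledges 70, payoff 13): dropping to 0 → total 70, payoff 0. No gain.
Developer 2 (pledges 70, payoff 13): dropping to 0 → total 70, payoff 0. No gain.
Developer 3 (pledges 0, payoff 83): pledging 30 → total 170, payoff 53. No gain.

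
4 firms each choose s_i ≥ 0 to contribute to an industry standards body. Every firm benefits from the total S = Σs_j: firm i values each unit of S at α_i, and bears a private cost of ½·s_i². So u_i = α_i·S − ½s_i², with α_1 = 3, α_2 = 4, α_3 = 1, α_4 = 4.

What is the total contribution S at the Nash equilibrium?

Firm i's FOC: ∂u_i/∂s_i = α_i − s_i = 0, so s_i* = α_i.
NE contributions = (3, 4, 1, 4); S = 12.

12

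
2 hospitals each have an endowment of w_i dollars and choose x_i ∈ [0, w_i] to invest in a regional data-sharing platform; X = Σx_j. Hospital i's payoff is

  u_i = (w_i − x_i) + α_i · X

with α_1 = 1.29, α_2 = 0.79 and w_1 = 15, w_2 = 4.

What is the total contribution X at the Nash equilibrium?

∂u_i/∂x_i = α_i − 1, so hospital i contributes w_i if α_i > 1, else 0.
α_i > 1 for i ∈ {1}; NE contributions (15, 0), X = 15.

15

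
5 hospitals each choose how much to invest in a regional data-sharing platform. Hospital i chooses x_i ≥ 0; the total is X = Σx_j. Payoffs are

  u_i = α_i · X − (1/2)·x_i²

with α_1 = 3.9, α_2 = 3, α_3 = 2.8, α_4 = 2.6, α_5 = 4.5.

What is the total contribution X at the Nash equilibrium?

16.8

Hospital i's FOC: ∂u_i/∂x_i = α_i − x_i = 0, so x_i* = α_i.
NE contributions = (3.9, 3, 2.8, 2.6, 4.5); X = 16.8.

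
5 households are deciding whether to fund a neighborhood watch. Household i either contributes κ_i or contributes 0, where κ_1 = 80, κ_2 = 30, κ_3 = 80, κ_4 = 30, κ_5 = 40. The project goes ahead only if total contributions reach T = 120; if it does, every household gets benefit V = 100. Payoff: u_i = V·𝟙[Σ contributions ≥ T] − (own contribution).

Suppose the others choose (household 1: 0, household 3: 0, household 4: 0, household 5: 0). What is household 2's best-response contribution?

0

Others' total = 0. Even contributing 30 gives 30 < 120: no benefit either way.
Best response: 0.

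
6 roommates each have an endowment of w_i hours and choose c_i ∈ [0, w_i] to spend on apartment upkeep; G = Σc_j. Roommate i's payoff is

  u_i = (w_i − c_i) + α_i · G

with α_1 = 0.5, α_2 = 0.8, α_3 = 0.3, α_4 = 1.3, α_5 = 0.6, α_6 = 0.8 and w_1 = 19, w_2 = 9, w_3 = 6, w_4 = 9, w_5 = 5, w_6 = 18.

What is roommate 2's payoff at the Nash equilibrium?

16.2

∂u_i/∂c_i = α_i − 1, so roommate i contributes w_i if α_i > 1, else 0.
α_i > 1 for i ∈ {4}; NE contributions (0, 0, 0, 9, 0, 0), G = 9.
u_2 = (9 − 0) + 0.8·9 = 16.2.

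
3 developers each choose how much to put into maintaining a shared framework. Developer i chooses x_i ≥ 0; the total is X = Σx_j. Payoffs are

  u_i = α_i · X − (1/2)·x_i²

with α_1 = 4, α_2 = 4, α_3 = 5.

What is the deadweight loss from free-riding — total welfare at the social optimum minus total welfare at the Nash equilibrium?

Developer i's FOC: ∂u_i/∂x_i = α_i − x_i = 0, so x_i* = α_i.
NE contributions = (4, 4, 5); X = 13.
W^NE = (Σα)·X − ½Σα_i² = 13² − ½·57 = 140.5.
Planner sets x_i = Σα_j = 13 for every i, so X^SO = 3·13 = 39.
W^SO = (Σα)·X^SO − ½·3·(Σα)² = (3/2)·13² = 253.5.
Deadweight loss = W^SO − W^NE = 113.

113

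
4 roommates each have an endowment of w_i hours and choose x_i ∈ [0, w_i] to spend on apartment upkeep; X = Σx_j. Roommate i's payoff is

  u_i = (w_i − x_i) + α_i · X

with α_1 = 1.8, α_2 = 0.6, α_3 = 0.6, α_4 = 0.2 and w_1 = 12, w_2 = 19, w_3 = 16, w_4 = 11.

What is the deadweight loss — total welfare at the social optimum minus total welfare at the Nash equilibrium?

101.2

∂u_i/∂x_i = α_i − 1, so roommate i contributes w_i if α_i > 1, else 0.
α_i > 1 for i ∈ {1}; NE contributions (12, 0, 0, 0), X = 12.
W^NE = Σw_i − X^NE + (Σα_i)·X^NE = 58 + 2.2·12 = 84.4.
Planner: ∂(Σu_j)/∂x_i = Σα_j − 1 = 2.2 > 0, so everyone contributes w_i; X^SO = 58, W^SO = 58 + 2.2·58 = 185.6.
Deadweight loss = 101.2.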